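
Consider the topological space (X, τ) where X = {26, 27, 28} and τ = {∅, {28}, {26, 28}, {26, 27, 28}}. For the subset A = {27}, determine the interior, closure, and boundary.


int(A) = ∅, cl(A) = {27}, ∂A = {27}.

Closed sets in (X, τ) are complements of opens:
  closed(X, τ) = {∅, {27}, {26, 27}, {26, 27, 28}}.
int(A) = ⋃ {U ∈ τ : U ⊆ A}. Opens contained in A: ∅.
Taking the union of these: int(A) = ∅.
cl(A) = ⋂ {C closed : A ⊆ C}. Closed sets containing A: {27}, {26, 27}, {26, 27, 28}.
Intersecting these: cl(A) = {27}.
∂A = cl(A) ∖ int(A) = {27} ∖ ∅ = {27}.


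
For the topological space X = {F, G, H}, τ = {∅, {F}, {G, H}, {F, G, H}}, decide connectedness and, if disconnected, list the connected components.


(X, τ) is disconnected; components = [{F}, {G, H}].

Find clopen sets (U ∈ τ with X ∖ U ∈ τ):
  U = ∅, X ∖ U = {F, G, H} — both open, so U is clopen.
  U = {F}, X ∖ U = {G, H} — both open, so U is clopen.
  U = {G, H}, X ∖ U = {F} — both open, so U is clopen.
  U = {F, G, H}, X ∖ U = ∅ — both open, so U is clopen.
Nontrivial clopen(s) exist: e.g. {F}. So (X, τ) is disconnected.
Compute connected components by grouping points that agree on all clopens:
  component: {F}
  component: {G, H}


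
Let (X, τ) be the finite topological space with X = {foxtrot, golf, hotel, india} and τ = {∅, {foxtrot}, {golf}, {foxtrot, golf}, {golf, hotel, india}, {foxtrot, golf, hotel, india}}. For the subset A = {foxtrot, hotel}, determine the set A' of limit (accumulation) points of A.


A' = {india}

For each x ∈ X, list the open sets U ∈ τ with x ∈ U, then check whether U ∩ (A ∖ {x}) ≠ ∅ for every such U.
  x = foxtrot: open {foxtrot} ∋ x has {foxtrot} ∩ (A ∖ {foxtrot}) = ∅, so x is NOT a limit point.
  x = golf: open {golf} ∋ x has {golf} ∩ (A ∖ {golf}) = ∅, so x is NOT a limit point.
  x = hotel: open {golf, hotel, india} ∋ x has {golf, hotel, india} ∩ (A ∖ {hotel}) = ∅, so x is NOT a limit point.
  x = india: opens ∋ x are {golf, hotel, india}, {foxtrot, golf, hotel, india}; each meets A ∖ {india}, so x IS a limit point.
Collecting: A' = {india}.


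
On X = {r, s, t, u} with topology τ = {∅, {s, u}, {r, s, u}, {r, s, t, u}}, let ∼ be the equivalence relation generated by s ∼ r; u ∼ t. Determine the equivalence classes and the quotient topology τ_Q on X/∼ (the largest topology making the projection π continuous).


X/∼ = {[r=s], [t=u]}; |τ_Q| = 2.

Equivalence classes: [r=s], [t=u].
Quotient map π: X → X/∼ sends r ↦ [r=s], s ↦ [r=s], t ↦ [t=u], u ↦ [t=u].
For each subset V ⊆ X/∼, compute π^{-1}(V) ⊆ X and check whether π^{-1}(V) ∈ τ. V is open in τ_Q iff π^{-1}(V) ∈ τ.
  V = {}: π^{-1}(V) = ∅ ∈ τ ✓.
  V = {[r=s]}: π^{-1}(V) = {r, s} ∉ τ ✗.
  V = {[t=u]}: π^{-1}(V) = {t, u} ∉ τ ✗.
  V = {[r=s], [t=u]}: π^{-1}(V) = {r, s, t, u} ∈ τ ✓.
Open sets in the quotient: τ_Q = {{}, {[r=s], [t=u]}} (2 elements).


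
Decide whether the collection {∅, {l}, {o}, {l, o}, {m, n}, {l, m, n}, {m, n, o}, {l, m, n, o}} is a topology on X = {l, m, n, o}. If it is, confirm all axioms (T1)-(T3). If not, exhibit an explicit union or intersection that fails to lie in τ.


τ IS a topology on X.

Axiom (T1): ∅ ∈ τ? Yes; X ∈ τ? Yes.
Axiom (T2/T3): check pairwise unions and intersections of members of τ.
All pairwise intersections and unions checked — each lies in τ. Therefore τ satisfies (T1), (T2), (T3): it IS a topology on X.


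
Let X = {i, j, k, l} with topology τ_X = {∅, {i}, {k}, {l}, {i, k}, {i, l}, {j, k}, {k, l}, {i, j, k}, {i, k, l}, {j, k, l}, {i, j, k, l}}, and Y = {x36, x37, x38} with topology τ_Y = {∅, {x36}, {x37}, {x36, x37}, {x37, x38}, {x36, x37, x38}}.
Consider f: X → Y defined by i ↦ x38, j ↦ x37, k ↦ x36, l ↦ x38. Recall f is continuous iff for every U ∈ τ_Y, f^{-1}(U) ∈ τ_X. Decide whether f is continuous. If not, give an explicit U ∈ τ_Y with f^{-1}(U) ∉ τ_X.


f is NOT continuous.

Compute f^{-1}(U) for each U ∈ τ_Y:
  U = ∅: f^{-1}(U) = ∅ ∈ τ_X ✓.
  U = {x36}: f^{-1}(U) = {k} ∈ τ_X ✓.
  U = {x37}: f^{-1}(U) = {j} ∉ τ_X ✗.
  U = {x36, x37}: f^{-1}(U) = {j, k} ∈ τ_X ✓.
  U = {x37, x38}: f^{-1}(U) = {i, j, l} ∉ τ_X ✗.
  U = {x36, x37, x38}: f^{-1}(U) = {i, j, k, l} ∈ τ_X ✓.
Found U = {x37} with f^{-1}(U) = {j} not in τ_X. Therefore f is NOT continuous.


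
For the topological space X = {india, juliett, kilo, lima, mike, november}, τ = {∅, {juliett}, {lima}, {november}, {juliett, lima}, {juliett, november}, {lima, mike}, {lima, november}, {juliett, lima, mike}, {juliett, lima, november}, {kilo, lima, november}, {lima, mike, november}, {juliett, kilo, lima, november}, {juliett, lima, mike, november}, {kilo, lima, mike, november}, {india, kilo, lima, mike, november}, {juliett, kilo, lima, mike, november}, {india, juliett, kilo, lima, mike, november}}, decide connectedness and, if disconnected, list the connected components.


(X, τ) is disconnected; components = [{juliett}, {india, kilo, lima, mike, november}].

Find clopen sets (U ∈ τ with X ∖ U ∈ τ):
  U = ∅, X ∖ U = {india, juliett, kilo, lima, mike, november} — both open, so U is clopen.
  U = {juliett}, X ∖ U = {india, kilo, lima, mike, november} — both open, so U is clopen.
  U = {india, kilo, lima, mike, november}, X ∖ U = {juliett} — both open, so U is clopen.
  U = {india, juliett, kilo, lima, mike, november}, X ∖ U = ∅ — both open, so U is clopen.
Nontrivial clopen(s) exist: e.g. {india, kilo, lima, mike, november}. So (X, τ) is disconnected.
Compute connected components by grouping points that agree on all clopens:
  component: {juliett}
  component: {india, kilo, lima, mike, november}


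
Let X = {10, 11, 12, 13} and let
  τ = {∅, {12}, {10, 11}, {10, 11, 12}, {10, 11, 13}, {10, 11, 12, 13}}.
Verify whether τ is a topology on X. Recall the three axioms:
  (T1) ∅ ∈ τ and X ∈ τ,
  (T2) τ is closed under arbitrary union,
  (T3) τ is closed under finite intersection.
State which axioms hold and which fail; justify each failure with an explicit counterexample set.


τ IS a topology on X.

Axiom (T1): ∅ ∈ τ? Yes; X ∈ τ? Yes.
Axiom (T2/T3): check pairwise unions and intersections of members of τ.
All pairwise intersections and unions checked — each lies in τ. Therefore τ satisfies (T1), (T2), (T3): it IS a topology on X.


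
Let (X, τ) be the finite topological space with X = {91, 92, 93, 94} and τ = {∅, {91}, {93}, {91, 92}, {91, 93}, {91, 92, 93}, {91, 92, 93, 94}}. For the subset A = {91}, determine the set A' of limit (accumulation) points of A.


A' = {92, 94}

For each x ∈ X, list the open sets U ∈ τ with x ∈ U, then check whether U ∩ (A ∖ {x}) ≠ ∅ for every such U.
  x = 91: open {91} ∋ x has {91} ∩ (A ∖ {91}) = ∅, so x is NOT a limit point.
  x = 92: opens ∋ x are {91, 92}, {91, 92, 93}, {91, 92, 93, 94}; each meets A ∖ {92}, so x IS a limit point.
  x = 93: open {93} ∋ x has {93} ∩ (A ∖ {93}) = ∅, so x is NOT a limit point.
  x = 94: opens ∋ x are {91, 92, 93, 94}; each meets A ∖ {94}, so x IS a limit point.
Collecting: A' = {92, 94}.


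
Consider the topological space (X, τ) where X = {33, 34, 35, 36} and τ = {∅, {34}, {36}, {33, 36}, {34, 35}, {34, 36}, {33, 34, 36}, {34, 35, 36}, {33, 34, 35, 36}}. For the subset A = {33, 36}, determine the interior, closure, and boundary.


int(A) = {33, 36}, cl(A) = {33, 36}, ∂A = ∅.

Closed sets in (X, τ) are complements of opens:
  closed(X, τ) = {∅, {33}, {35}, {33, 35}, {33, 36}, {34, 35}, {33, 34, 35}, {33, 35, 36}, {33, 34, 35, 36}}.
int(A) = ⋃ {U ∈ τ : U ⊆ A}. Opens contained in A: ∅, {36}, {33, 36}.
Taking the union of these: int(A) = {33, 36}.
cl(A) = ⋂ {C closed : A ⊆ C}. Closed sets containing A: {33, 36}, {33, 35, 36}, {33, 34, 35, 36}.
Intersecting these: cl(A) = {33, 36}.
∂A = cl(A) ∖ int(A) = {33, 36} ∖ {33, 36} = ∅.


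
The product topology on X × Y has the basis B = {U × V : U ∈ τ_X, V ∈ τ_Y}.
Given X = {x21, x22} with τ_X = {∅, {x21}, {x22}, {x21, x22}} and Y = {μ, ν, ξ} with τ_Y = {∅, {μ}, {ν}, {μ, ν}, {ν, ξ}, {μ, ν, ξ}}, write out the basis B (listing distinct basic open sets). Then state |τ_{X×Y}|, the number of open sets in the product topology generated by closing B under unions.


Basis B = {∅ × ∅, {x21} × {μ}, {x21} × {ν}, {x22} × {μ}, {x22} × {ν}, {x21} × {μ, ν}, {x21, x22} × {μ}, {x21} × {ν, ξ}, {x21, x22} × {ν}, {x22} × {μ, ν}, {x22} × {ν, ξ}, {x21} × {μ, ν, ξ}, {x22} × {μ, ν, ξ}, {x21, x22} × {μ, ν}, {x21, x22} × {ν, ξ}, {x21, x22} × {μ, ν, ξ}}; |τ_{X×Y}| = 36.

Enumerate products U × V with U ∈ τ_X, V ∈ τ_Y (deduplicated):
  ∅ × ∅ = {} (∅)
  {x21} × {μ} = {(x21,μ)}
  {x21} × {ν} = {(x21,ν)}
  {x22} × {μ} = {(x22,μ)}
  {x22} × {ν} = {(x22,ν)}
  {x21} × {μ, ν} = {(x21,μ), (x21,ν)}
  {x21, x22} × {μ} = {(x21,μ), (x22,μ)}
  {x21} × {ν, ξ} = {(x21,ν), (x21,ξ)}
  {x21, x22} × {ν} = {(x21,ν), (x22,ν)}
  {x22} × {μ, ν} = {(x22,μ), (x22,ν)}
  {x22} × {ν, ξ} = {(x22,ν), (x22,ξ)}
  {x21} × {μ, ν, ξ} = {(x21,μ), (x21,ν), (x21,ξ)}
  {x22} × {μ, ν, ξ} = {(x22,μ), (x22,ν), (x22,ξ)}
  {x21, x22} × {μ, ν} = {(x21,μ), (x21,ν), (x22,μ), (x22,ν)}
  {x21, x22} × {ν, ξ} = {(x21,ν), (x21,ξ), (x22,ν), (x22,ξ)}
  {x21, x22} × {μ, ν, ξ} = {(x21,μ), (x21,ν), (x21,ξ), (x22,μ), (x22,ν), (x22,ξ)}
These 16 distinct sets form the basis B.
Close under arbitrary unions to get τ_{X×Y}; counting gives |τ_{X×Y}| = 36.


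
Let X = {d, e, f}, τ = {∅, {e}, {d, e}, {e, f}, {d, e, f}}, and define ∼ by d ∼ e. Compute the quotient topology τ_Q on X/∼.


X/∼ = {[d=e], [f]}; |τ_Q| = 3.

Equivalence classes: [d=e], [f].
Quotient map π: X → X/∼ sends d ↦ [d=e], e ↦ [d=e], f ↦ [f].
For each subset V ⊆ X/∼, compute π^{-1}(V) ⊆ X and check whether π^{-1}(V) ∈ τ. V is open in τ_Q iff π^{-1}(V) ∈ τ.
  V = {}: π^{-1}(V) = ∅ ∈ τ ✓.
  V = {[d=e]}: π^{-1}(V) = {d, e} ∈ τ ✓.
  V = {[f]}: π^{-1}(V) = {f} ∉ τ ✗.
  V = {[d=e], [f]}: π^{-1}(V) = {d, e, f} ∈ τ ✓.
Open sets in the quotient: τ_Q = {{}, {[d=e]}, {[d=e], [f]}} (3 elements).


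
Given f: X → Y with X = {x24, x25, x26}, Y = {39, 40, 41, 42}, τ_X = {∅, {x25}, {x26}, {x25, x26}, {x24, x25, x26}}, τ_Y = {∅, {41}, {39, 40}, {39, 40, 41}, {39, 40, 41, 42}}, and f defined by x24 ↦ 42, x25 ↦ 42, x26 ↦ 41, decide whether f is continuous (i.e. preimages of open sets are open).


f IS continuous.

Compute f^{-1}(U) for each U ∈ τ_Y:
  U = ∅: f^{-1}(U) = ∅ ∈ τ_X ✓.
  U = {41}: f^{-1}(U) = {x26} ∈ τ_X ✓.
  U = {39, 40}: f^{-1}(U) = ∅ ∈ τ_X ✓.
  U = {39, 40, 41}: f^{-1}(U) = {x26} ∈ τ_X ✓.
  U = {39, 40, 41, 42}: f^{-1}(U) = {x24, x25, x26} ∈ τ_X ✓.
Every preimage lies in τ_X, so f IS continuous.


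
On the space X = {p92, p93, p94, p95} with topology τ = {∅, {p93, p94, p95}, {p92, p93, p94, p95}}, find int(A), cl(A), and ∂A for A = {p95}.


int(A) = ∅, cl(A) = {p92, p93, p94, p95}, ∂A = {p92, p93, p94, p95}.

Closed sets in (X, τ) are complements of opens:
  closed(X, τ) = {∅, {p92}, {p92, p93, p94, p95}}.
int(A) = ⋃ {U ∈ τ : U ⊆ A}. Opens contained in A: ∅.
Taking the union of these: int(A) = ∅.
cl(A) = ⋂ {C closed : A ⊆ C}. Closed sets containing A: {p92, p93, p94, p95}.
Intersecting these: cl(A) = {p92, p93, p94, p95}.
∂A = cl(A) ∖ int(A) = {p92, p93, p94, p95} ∖ ∅ = {p92, p93, p94, p95}.


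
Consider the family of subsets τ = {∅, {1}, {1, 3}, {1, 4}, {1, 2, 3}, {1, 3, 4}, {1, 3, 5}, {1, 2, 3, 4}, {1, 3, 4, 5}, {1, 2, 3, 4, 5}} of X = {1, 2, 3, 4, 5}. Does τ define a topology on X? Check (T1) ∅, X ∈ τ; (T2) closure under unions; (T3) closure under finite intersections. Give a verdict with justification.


τ is NOT a topology on X.

Axiom (T1): ∅ ∈ τ? Yes; X ∈ τ? Yes.
Axiom (T2/T3): check pairwise unions and intersections of members of τ.
Counterexample for (T2): {1, 2, 3} ∪ {1, 3, 5} = {1, 2, 3, 5} ∉ τ. Therefore τ is NOT a topology.


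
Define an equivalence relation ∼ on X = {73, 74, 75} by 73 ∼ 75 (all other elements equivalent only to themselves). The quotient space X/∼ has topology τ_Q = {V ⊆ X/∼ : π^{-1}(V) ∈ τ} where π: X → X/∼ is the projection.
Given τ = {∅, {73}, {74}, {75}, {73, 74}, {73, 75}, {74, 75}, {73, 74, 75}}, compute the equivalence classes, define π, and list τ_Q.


X/∼ = {[73=75], [74]}; |τ_Q| = 4.

Equivalence classes: [73=75], [74].
Quotient map π: X → X/∼ sends 73 ↦ [73=75], 74 ↦ [74], 75 ↦ [73=75].
For each subset V ⊆ X/∼, compute π^{-1}(V) ⊆ X and check whether π^{-1}(V) ∈ τ. V is open in τ_Q iff π^{-1}(V) ∈ τ.
  V = {}: π^{-1}(V) = ∅ ∈ τ ✓.
  V = {[73=75]}: π^{-1}(V) = {73, 75} ∈ τ ✓.
  V = {[74]}: π^{-1}(V) = {74} ∈ τ ✓.
  V = {[73=75], [74]}: π^{-1}(V) = {73, 74, 75} ∈ τ ✓.
Open sets in the quotient: τ_Q = {{}, {[73=75]}, {[74]}, {[73=75], [74]}} (4 elements).


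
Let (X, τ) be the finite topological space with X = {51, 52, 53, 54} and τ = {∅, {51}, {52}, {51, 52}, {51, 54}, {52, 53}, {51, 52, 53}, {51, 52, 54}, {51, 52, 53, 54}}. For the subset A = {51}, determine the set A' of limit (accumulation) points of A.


A' = {54}

For each x ∈ X, list the open sets U ∈ τ with x ∈ U, then check whether U ∩ (A ∖ {x}) ≠ ∅ for every such U.
  x = 51: open {51} ∋ x has {51} ∩ (A ∖ {51}) = ∅, so x is NOT a limit point.
  x = 52: open {52} ∋ x has {52} ∩ (A ∖ {52}) = ∅, so x is NOT a limit point.
  x = 53: open {52, 53} ∋ x has {52, 53} ∩ (A ∖ {53}) = ∅, so x is NOT a limit point.
  x = 54: opens ∋ x are {51, 54}, {51, 52, 54}, {51, 52, 53, 54}; each meets A ∖ {54}, so x IS a limit point.
Collecting: A' = {54}.


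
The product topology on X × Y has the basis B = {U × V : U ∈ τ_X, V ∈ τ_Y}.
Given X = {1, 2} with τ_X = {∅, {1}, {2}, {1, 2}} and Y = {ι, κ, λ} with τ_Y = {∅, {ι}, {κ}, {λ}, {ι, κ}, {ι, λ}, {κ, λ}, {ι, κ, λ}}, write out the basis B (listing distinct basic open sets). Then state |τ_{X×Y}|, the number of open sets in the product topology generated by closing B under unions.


Basis B = {∅ × ∅, {1} × {ι}, {1} × {κ}, {1} × {λ}, {2} × {ι}, {2} × {κ}, {2} × {λ}, {1} × {ι, κ}, {1} × {ι, λ}, {1, 2} × {ι}, {1} × {κ, λ}, {1, 2} × {κ}, {1, 2} × {λ}, {2} × {ι, κ}, {2} × {ι, λ}, {2} × {κ, λ}, {1} × {ι, κ, λ}, {2} × {ι, κ, λ}, {1, 2} × {ι, κ}, {1, 2} × {ι, λ}, {1, 2} × {κ, λ}, {1, 2} × {ι, κ, λ}}; |τ_{X×Y}| = 64.

Enumerate products U × V with U ∈ τ_X, V ∈ τ_Y (deduplicated):
  ∅ × ∅ = {} (∅)
  {1} × {ι} = {(1,ι)}
  {1} × {κ} = {(1,κ)}
  {1} × {λ} = {(1,λ)}
  {2} × {ι} = {(2,ι)}
  {2} × {κ} = {(2,κ)}
  {2} × {λ} = {(2,λ)}
  {1} × {ι, κ} = {(1,ι), (1,κ)}
  {1} × {ι, λ} = {(1,ι), (1,λ)}
  {1, 2} × {ι} = {(1,ι), (2,ι)}
  {1} × {κ, λ} = {(1,κ), (1,λ)}
  {1, 2} × {κ} = {(1,κ), (2,κ)}
  {1, 2} × {λ} = {(1,λ), (2,λ)}
  {2} × {ι, κ} = {(2,ι), (2,κ)}
  {2} × {ι, λ} = {(2,ι), (2,λ)}
  {2} × {κ, λ} = {(2,κ), (2,λ)}
  {1} × {ι, κ, λ} = {(1,ι), (1,κ), (1,λ)}
  {2} × {ι, κ, λ} = {(2,ι), (2,κ), (2,λ)}
  {1, 2} × {ι, κ} = {(1,ι), (1,κ), (2,ι), (2,κ)}
  {1, 2} × {ι, λ} = {(1,ι), (1,λ), (2,ι), (2,λ)}
  {1, 2} × {κ, λ} = {(1,κ), (1,λ), (2,κ), (2,λ)}
  {1, 2} × {ι, κ, λ} = {(1,ι), (1,κ), (1,λ), (2,ι), (2,κ), (2,λ)}
These 22 distinct sets form the basis B.
Close under arbitrary unions to get τ_{X×Y}; counting gives |τ_{X×Y}| = 64.


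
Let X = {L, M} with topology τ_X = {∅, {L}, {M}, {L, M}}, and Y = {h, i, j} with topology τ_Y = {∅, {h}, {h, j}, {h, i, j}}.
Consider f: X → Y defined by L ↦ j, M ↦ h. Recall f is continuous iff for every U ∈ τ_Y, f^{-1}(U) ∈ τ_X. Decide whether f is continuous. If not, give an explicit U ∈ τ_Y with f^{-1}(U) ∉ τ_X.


f IS continuous.

Compute f^{-1}(U) for each U ∈ τ_Y:
  U = ∅: f^{-1}(U) = ∅ ∈ τ_X ✓.
  U = {h}: f^{-1}(U) = {M} ∈ τ_X ✓.
  U = {h, j}: f^{-1}(U) = {L, M} ∈ τ_X ✓.
  U = {h, i, j}: f^{-1}(U) = {L, M} ∈ τ_X ✓.
Every preimage lies in τ_X, so f IS continuous.


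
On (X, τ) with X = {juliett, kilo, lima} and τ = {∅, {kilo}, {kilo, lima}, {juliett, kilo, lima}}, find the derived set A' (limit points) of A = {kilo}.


A' = {juliett, lima}

For each x ∈ X, list the open sets U ∈ τ with x ∈ U, then check whether U ∩ (A ∖ {x}) ≠ ∅ for every such U.
  x = juliett: opens ∋ x are {juliett, kilo, lima}; each meets A ∖ {juliett}, so x IS a limit point.
  x = kilo: open {kilo} ∋ x has {kilo} ∩ (A ∖ {kilo}) = ∅, so x is NOT a limit point.
  x = lima: opens ∋ x are {kilo, lima}, {juliett, kilo, lima}; each meets A ∖ {lima}, so x IS a limit point.
Collecting: A' = {juliett, lima}.


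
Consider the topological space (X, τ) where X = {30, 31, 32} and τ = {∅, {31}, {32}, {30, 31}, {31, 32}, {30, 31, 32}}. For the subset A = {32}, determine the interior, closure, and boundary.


int(A) = {32}, cl(A) = {32}, ∂A = ∅.

Closed sets in (X, τ) are complements of opens:
  closed(X, τ) = {∅, {30}, {32}, {30, 31}, {30, 32}, {30, 31, 32}}.
int(A) = ⋃ {U ∈ τ : U ⊆ A}. Opens contained in A: ∅, {32}.
Taking the union of these: int(A) = {32}.
cl(A) = ⋂ {C closed : A ⊆ C}. Closed sets containing A: {32}, {30, 32}, {30, 31, 32}.
Intersecting these: cl(A) = {32}.
∂A = cl(A) ∖ int(A) = {32} ∖ {32} = ∅.


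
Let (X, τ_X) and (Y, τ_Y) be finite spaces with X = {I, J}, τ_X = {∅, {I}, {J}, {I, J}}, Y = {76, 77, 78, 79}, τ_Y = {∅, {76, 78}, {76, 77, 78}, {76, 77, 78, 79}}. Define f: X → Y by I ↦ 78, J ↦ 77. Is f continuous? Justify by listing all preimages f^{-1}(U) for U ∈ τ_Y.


f IS continuous.

Compute f^{-1}(U) for each U ∈ τ_Y:
  U = ∅: f^{-1}(U) = ∅ ∈ τ_X ✓.
  U = {76, 78}: f^{-1}(U) = {I} ∈ τ_X ✓.
  U = {76, 77, 78}: f^{-1}(U) = {I, J} ∈ τ_X ✓.
  U = {76, 77, 78, 79}: f^{-1}(U) = {I, J} ∈ τ_X ✓.
Every preimage lies in τ_X, so f IS continuous.


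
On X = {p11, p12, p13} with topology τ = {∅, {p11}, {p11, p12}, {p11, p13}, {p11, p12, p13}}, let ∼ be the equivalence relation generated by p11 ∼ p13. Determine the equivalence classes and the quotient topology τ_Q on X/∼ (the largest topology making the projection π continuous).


X/∼ = {[p11=p13], [p12]}; |τ_Q| = 3.

Equivalence classes: [p11=p13], [p12].
Quotient map π: X → X/∼ sends p11 ↦ [p11=p13], p12 ↦ [p12], p13 ↦ [p11=p13].
For each subset V ⊆ X/∼, compute π^{-1}(V) ⊆ X and check whether π^{-1}(V) ∈ τ. V is open in τ_Q iff π^{-1}(V) ∈ τ.
  V = {}: π^{-1}(V) = ∅ ∈ τ ✓.
  V = {[p11=p13]}: π^{-1}(V) = {p11, p13} ∈ τ ✓.
  V = {[p12]}: π^{-1}(V) = {p12} ∉ τ ✗.
  V = {[p11=p13], [p12]}: π^{-1}(V) = {p11, p12, p13} ∈ τ ✓.
Open sets in the quotient: τ_Q = {{}, {[p11=p13]}, {[p11=p13], [p12]}} (3 elements).


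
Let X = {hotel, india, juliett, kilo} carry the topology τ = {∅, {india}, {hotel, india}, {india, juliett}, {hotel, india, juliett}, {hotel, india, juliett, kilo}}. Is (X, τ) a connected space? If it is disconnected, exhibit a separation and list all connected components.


(X, τ) is connected.

Find clopen sets (U ∈ τ with X ∖ U ∈ τ):
  U = ∅, X ∖ U = {hotel, india, juliett, kilo} — both open, so U is clopen.
  U = {hotel, india, juliett, kilo}, X ∖ U = ∅ — both open, so U is clopen.
Only trivial clopens (∅ and X) exist, so (X, τ) is connected.
Compute connected components by grouping points that agree on all clopens:
  component: {hotel, india, juliett, kilo}


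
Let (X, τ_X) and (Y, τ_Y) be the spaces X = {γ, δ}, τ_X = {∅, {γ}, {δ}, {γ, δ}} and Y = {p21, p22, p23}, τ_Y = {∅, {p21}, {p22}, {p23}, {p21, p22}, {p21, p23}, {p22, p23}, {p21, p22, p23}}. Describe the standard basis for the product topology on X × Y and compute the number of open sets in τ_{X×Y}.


Basis B = {∅ × ∅, {γ} × {p21}, {γ} × {p22}, {γ} × {p23}, {δ} × {p21}, {δ} × {p22}, {δ} × {p23}, {γ} × {p21, p22}, {γ} × {p21, p23}, {γ, δ} × {p21}, {γ} × {p22, p23}, {γ, δ} × {p22}, {γ, δ} × {p23}, {δ} × {p21, p22}, {δ} × {p21, p23}, {δ} × {p22, p23}, {γ} × {p21, p22, p23}, {δ} × {p21, p22, p23}, {γ, δ} × {p21, p22}, {γ, δ} × {p21, p23}, {γ, δ} × {p22, p23}, {γ, δ} × {p21, p22, p23}}; |τ_{X×Y}| = 64.

Enumerate products U × V with U ∈ τ_X, V ∈ τ_Y (deduplicated):
  ∅ × ∅ = {} (∅)
  {γ} × {p21} = {(γ,p21)}
  {γ} × {p22} = {(γ,p22)}
  {γ} × {p23} = {(γ,p23)}
  {δ} × {p21} = {(δ,p21)}
  {δ} × {p22} = {(δ,p22)}
  {δ} × {p23} = {(δ,p23)}
  {γ} × {p21, p22} = {(γ,p21), (γ,p22)}
  {γ} × {p21, p23} = {(γ,p21), (γ,p23)}
  {γ, δ} × {p21} = {(γ,p21), (δ,p21)}
  {γ} × {p22, p23} = {(γ,p22), (γ,p23)}
  {γ, δ} × {p22} = {(γ,p22), (δ,p22)}
  {γ, δ} × {p23} = {(γ,p23), (δ,p23)}
  {δ} × {p21, p22} = {(δ,p21), (δ,p22)}
  {δ} × {p21, p23} = {(δ,p21), (δ,p23)}
  {δ} × {p22, p23} = {(δ,p22), (δ,p23)}
  {γ} × {p21, p22, p23} = {(γ,p21), (γ,p22), (γ,p23)}
  {δ} × {p21, p22, p23} = {(δ,p21), (δ,p22), (δ,p23)}
  {γ, δ} × {p21, p22} = {(γ,p21), (γ,p22), (δ,p21), (δ,p22)}
  {γ, δ} × {p21, p23} = {(γ,p21), (γ,p23), (δ,p21), (δ,p23)}
  {γ, δ} × {p22, p23} = {(γ,p22), (γ,p23), (δ,p22), (δ,p23)}
  {γ, δ} × {p21, p22, p23} = {(γ,p21), (γ,p22), (γ,p23), (δ,p21), (δ,p22), (δ,p23)}
These 22 distinct sets form the basis B.
Close under arbitrary unions to get τ_{X×Y}; counting gives |τ_{X×Y}| = 64.


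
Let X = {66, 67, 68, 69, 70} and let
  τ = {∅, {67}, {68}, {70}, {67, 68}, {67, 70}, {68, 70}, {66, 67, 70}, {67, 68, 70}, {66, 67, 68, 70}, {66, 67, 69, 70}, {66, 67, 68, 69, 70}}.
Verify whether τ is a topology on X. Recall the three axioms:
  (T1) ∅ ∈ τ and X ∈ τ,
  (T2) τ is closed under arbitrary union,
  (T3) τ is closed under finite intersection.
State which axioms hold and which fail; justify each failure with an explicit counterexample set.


τ IS a topology on X.

Axiom (T1): ∅ ∈ τ? Yes; X ∈ τ? Yes.
Axiom (T2/T3): check pairwise unions and intersections of members of τ.
All pairwise intersections and unions checked — each lies in τ. Therefore τ satisfies (T1), (T2), (T3): it IS a topology on X.


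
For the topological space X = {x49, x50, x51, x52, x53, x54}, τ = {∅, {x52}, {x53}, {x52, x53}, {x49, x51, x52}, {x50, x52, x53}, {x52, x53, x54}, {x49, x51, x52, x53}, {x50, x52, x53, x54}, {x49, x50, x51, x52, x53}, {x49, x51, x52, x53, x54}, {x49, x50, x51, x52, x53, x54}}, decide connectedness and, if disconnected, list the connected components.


(X, τ) is connected.

Find clopen sets (U ∈ τ with X ∖ U ∈ τ):
  U = ∅, X ∖ U = {x49, x50, x51, x52, x53, x54} — both open, so U is clopen.
  U = {x49, x50, x51, x52, x53, x54}, X ∖ U = ∅ — both open, so U is clopen.
Only trivial clopens (∅ and X) exist, so (X, τ) is connected.
Compute connected components by grouping points that agree on all clopens:
  component: {x49, x50, x51, x52, x53, x54}


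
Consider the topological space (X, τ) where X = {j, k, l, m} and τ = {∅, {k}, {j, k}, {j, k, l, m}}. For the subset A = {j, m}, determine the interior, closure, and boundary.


int(A) = ∅, cl(A) = {j, l, m}, ∂A = {j, l, m}.

Closed sets in (X, τ) are complements of opens:
  closed(X, τ) = {∅, {l, m}, {j, l, m}, {j, k, l, m}}.
int(A) = ⋃ {U ∈ τ : U ⊆ A}. Opens contained in A: ∅.
Taking the union of these: int(A) = ∅.
cl(A) = ⋂ {C closed : A ⊆ C}. Closed sets containing A: {j, l, m}, {j, k, l, m}.
Intersecting these: cl(A) = {j, l, m}.
∂A = cl(A) ∖ int(A) = {j, l, m} ∖ ∅ = {j, l, m}.


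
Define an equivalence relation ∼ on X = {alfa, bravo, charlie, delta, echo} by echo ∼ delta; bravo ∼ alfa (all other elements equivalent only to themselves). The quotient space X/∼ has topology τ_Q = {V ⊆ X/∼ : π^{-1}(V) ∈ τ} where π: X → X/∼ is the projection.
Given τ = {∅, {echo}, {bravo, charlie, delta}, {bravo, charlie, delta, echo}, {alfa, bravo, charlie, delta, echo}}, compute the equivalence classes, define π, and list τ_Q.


X/∼ = {[alfa=bravo], [charlie], [delta=echo]}; |τ_Q| = 2.

Equivalence classes: [alfa=bravo], [charlie], [delta=echo].
Quotient map π: X → X/∼ sends alfa ↦ [alfa=bravo], bravo ↦ [alfa=bravo], charlie ↦ [charlie], delta ↦ [delta=echo], echo ↦ [delta=echo].
For each subset V ⊆ X/∼, compute π^{-1}(V) ⊆ X and check whether π^{-1}(V) ∈ τ. V is open in τ_Q iff π^{-1}(V) ∈ τ.
  V = {}: π^{-1}(V) = ∅ ∈ τ ✓.
  V = {[alfa=bravo]}: π^{-1}(V) = {alfa, bravo} ∉ τ ✗.
  V = {[charlie]}: π^{-1}(V) = {charlie} ∉ τ ✗.
  V = {[alfa=bravo], [charlie]}: π^{-1}(V) = {alfa, bravo, charlie} ∉ τ ✗.
  V = {[delta=echo]}: π^{-1}(V) = {delta, echo} ∉ τ ✗.
  V = {[alfa=bravo], [delta=echo]}: π^{-1}(V) = {alfa, bravo, delta, echo} ∉ τ ✗.
  V = {[charlie], [delta=echo]}: π^{-1}(V) = {charlie, delta, echo} ∉ τ ✗.
  V = {[alfa=bravo], [charlie], [delta=echo]}: π^{-1}(V) = {alfa, bravo, charlie, delta, echo} ∈ τ ✓.
Open sets in the quotient: τ_Q = {{}, {[alfa=bravo], [charlie], [delta=echo]}} (2 elements).


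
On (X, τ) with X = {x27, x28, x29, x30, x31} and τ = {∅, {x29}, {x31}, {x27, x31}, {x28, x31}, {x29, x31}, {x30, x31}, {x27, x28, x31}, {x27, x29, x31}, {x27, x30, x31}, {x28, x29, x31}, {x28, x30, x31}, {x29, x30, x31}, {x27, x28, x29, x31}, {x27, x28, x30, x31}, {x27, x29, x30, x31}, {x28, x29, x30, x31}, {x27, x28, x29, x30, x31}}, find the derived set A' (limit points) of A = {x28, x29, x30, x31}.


A' = {x27, x28, x30}

For each x ∈ X, list the open sets U ∈ τ with x ∈ U, then check whether U ∩ (A ∖ {x}) ≠ ∅ for every such U.
  x = x27: opens ∋ x are {x27, x31}, {x27, x28, x31}, {x27, x29, x31}, {x27, x30, x31}, {x27, x28, x29, x31}, {x27, x28, x30, x31}, {x27, x29, x30, x31}, {x27, x28, x29, x30, x31}; each meets A ∖ {x27}, so x IS a limit point.
  x = x28: opens ∋ x are {x28, x31}, {x27, x28, x31}, {x28, x29, x31}, {x28, x30, x31}, {x27, x28, x29, x31}, {x27, x28, x30, x31}, {x28, x29, x30, x31}, {x27, x28, x29, x30, x31}; each meets A ∖ {x28}, so x IS a limit point.
  x = x29: open {x29} ∋ x has {x29} ∩ (A ∖ {x29}) = ∅, so x is NOT a limit point.
  x = x30: opens ∋ x are {x30, x31}, {x27, x30, x31}, {x28, x30, x31}, {x29, x30, x31}, {x27, x28, x30, x31}, {x27, x29, x30, x31}, {x28, x29, x30, x31}, {x27, x28, x29, x30, x31}; each meets A ∖ {x30}, so x IS a limit point.
  x = x31: open {x31} ∋ x has {x31} ∩ (A ∖ {x31}) = ∅, so x is NOT a limit point.
Collecting: A' = {x27, x28, x30}.


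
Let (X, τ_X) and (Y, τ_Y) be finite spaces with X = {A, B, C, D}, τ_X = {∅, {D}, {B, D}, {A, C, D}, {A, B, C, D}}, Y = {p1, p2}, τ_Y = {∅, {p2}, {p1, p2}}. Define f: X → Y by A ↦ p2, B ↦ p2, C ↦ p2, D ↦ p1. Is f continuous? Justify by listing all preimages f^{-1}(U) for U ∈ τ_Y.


f is NOT continuous.

Compute f^{-1}(U) for each U ∈ τ_Y:
  U = ∅: f^{-1}(U) = ∅ ∈ τ_X ✓.
  U = {p2}: f^{-1}(U) = {A, B, C} ∉ τ_X ✗.
  U = {p1, p2}: f^{-1}(U) = {A, B, C, D} ∈ τ_X ✓.
Found U = {p2} with f^{-1}(U) = {A, B, C} not in τ_X. Therefore f is NOT continuous.


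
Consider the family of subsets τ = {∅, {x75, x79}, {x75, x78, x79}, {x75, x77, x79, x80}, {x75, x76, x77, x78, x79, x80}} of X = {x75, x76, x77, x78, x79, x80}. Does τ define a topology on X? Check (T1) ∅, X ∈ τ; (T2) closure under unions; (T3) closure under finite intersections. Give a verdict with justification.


τ is NOT a topology on X.

Axiom (T1): ∅ ∈ τ? Yes; X ∈ τ? Yes.
Axiom (T2/T3): check pairwise unions and intersections of members of τ.
Counterexample for (T2): {x75, x78, x79} ∪ {x75, x77, x79, x80} = {x75, x77, x78, x79, x80} ∉ τ. Therefore τ is NOT a topology.


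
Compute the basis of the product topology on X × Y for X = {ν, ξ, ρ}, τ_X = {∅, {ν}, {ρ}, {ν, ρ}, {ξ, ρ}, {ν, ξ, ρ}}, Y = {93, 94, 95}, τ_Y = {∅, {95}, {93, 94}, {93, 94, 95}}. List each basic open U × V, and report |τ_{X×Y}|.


Basis B = {∅ × ∅, {ν} × {95}, {ρ} × {95}, {ν} × {93, 94}, {ν, ρ} × {95}, {ξ, ρ} × {95}, {ρ} × {93, 94}, {ν} × {93, 94, 95}, {ν, ξ, ρ} × {95}, {ρ} × {93, 94, 95}, {ν, ρ} × {93, 94}, {ξ, ρ} × {93, 94}, {ν, ρ} × {93, 94, 95}, {ν, ξ, ρ} × {93, 94}, {ξ, ρ} × {93, 94, 95}, {ν, ξ, ρ} × {93, 94, 95}}; |τ_{X×Y}| = 36.

Enumerate products U × V with U ∈ τ_X, V ∈ τ_Y (deduplicated):
  ∅ × ∅ = {} (∅)
  {ν} × {95} = {(ν,95)}
  {ρ} × {95} = {(ρ,95)}
  {ν} × {93, 94} = {(ν,93), (ν,94)}
  {ν, ρ} × {95} = {(ν,95), (ρ,95)}
  {ξ, ρ} × {95} = {(ξ,95), (ρ,95)}
  {ρ} × {93, 94} = {(ρ,93), (ρ,94)}
  {ν} × {93, 94, 95} = {(ν,93), (ν,94), (ν,95)}
  {ν, ξ, ρ} × {95} = {(ν,95), (ξ,95), (ρ,95)}
  {ρ} × {93, 94, 95} = {(ρ,93), (ρ,94), (ρ,95)}
  {ν, ρ} × {93, 94} = {(ν,93), (ν,94), (ρ,93), (ρ,94)}
  {ξ, ρ} × {93, 94} = {(ξ,93), (ξ,94), (ρ,93), (ρ,94)}
  {ν, ρ} × {93, 94, 95} = {(ν,93), (ν,94), (ν,95), (ρ,93), (ρ,94), (ρ,95)}
  {ν, ξ, ρ} × {93, 94} = {(ν,93), (ν,94), (ξ,93), (ξ,94), (ρ,93), (ρ,94)}
  {ξ, ρ} × {93, 94, 95} = {(ξ,93), (ξ,94), (ξ,95), (ρ,93), (ρ,94), (ρ,95)}
  {ν, ξ, ρ} × {93, 94, 95} = {(ν,93), (ν,94), (ν,95), (ξ,93), (ξ,94), (ξ,95), (ρ,93), (ρ,94), (ρ,95)}
These 16 distinct sets form the basis B.
Close under arbitrary unions to get τ_{X×Y}; counting gives |τ_{X×Y}| = 36.


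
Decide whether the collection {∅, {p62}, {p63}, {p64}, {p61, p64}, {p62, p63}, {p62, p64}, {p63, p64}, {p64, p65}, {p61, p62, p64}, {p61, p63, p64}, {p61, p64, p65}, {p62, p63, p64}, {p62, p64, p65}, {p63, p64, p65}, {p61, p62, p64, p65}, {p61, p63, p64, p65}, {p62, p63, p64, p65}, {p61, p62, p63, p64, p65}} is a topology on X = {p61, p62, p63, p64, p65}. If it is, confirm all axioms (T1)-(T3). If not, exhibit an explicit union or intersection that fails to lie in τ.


τ is NOT a topology on X.

Axiom (T1): ∅ ∈ τ? Yes; X ∈ τ? Yes.
Axiom (T2/T3): check pairwise unions and intersections of members of τ.
Counterexample for (T2): {p62} ∪ {p61, p63, p64} = {p61, p62, p63, p64} ∉ τ. Therefore τ is NOT a topology.


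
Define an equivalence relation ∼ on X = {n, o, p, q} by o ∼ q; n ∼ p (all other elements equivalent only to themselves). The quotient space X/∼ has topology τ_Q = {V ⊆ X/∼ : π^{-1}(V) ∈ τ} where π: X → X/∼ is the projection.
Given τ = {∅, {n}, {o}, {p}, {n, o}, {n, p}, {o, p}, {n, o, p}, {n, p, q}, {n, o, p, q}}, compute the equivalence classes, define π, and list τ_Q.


X/∼ = {[n=p], [o=q]}; |τ_Q| = 3.

Equivalence classes: [n=p], [o=q].
Quotient map π: X → X/∼ sends n ↦ [n=p], o ↦ [o=q], p ↦ [n=p], q ↦ [o=q].
For each subset V ⊆ X/∼, compute π^{-1}(V) ⊆ X and check whether π^{-1}(V) ∈ τ. V is open in τ_Q iff π^{-1}(V) ∈ τ.
  V = {}: π^{-1}(V) = ∅ ∈ τ ✓.
  V = {[n=p]}: π^{-1}(V) = {n, p} ∈ τ ✓.
  V = {[o=q]}: π^{-1}(V) = {o, q} ∉ τ ✗.
  V = {[n=p], [o=q]}: π^{-1}(V) = {n, o, p, q} ∈ τ ✓.
Open sets in the quotient: τ_Q = {{}, {[n=p]}, {[n=p], [o=q]}} (3 elements).


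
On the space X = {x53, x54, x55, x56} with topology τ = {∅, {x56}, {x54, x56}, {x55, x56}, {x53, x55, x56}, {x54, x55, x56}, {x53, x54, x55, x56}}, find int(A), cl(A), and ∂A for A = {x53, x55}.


int(A) = ∅, cl(A) = {x53, x55}, ∂A = {x53, x55}.

Closed sets in (X, τ) are complements of opens:
  closed(X, τ) = {∅, {x53}, {x54}, {x53, x54}, {x53, x55}, {x53, x54, x55}, {x53, x54, x55, x56}}.
int(A) = ⋃ {U ∈ τ : U ⊆ A}. Opens contained in A: ∅.
Taking the union of these: int(A) = ∅.
cl(A) = ⋂ {C closed : A ⊆ C}. Closed sets containing A: {x53, x55}, {x53, x54, x55}, {x53, x54, x55, x56}.
Intersecting these: cl(A) = {x53, x55}.
∂A = cl(A) ∖ int(A) = {x53, x55} ∖ ∅ = {x53, x55}.


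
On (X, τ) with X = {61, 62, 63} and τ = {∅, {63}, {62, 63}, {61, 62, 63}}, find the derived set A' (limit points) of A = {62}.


A' = {61}

For each x ∈ X, list the open sets U ∈ τ with x ∈ U, then check whether U ∩ (A ∖ {x}) ≠ ∅ for every such U.
  x = 61: opens ∋ x are {61, 62, 63}; each meets A ∖ {61}, so x IS a limit point.
  x = 62: open {62, 63} ∋ x has {62, 63} ∩ (A ∖ {62}) = ∅, so x is NOT a limit point.
  x = 63: open {63} ∋ x has {63} ∩ (A ∖ {63}) = ∅, so x is NOT a limit point.
Collecting: A' = {61}.


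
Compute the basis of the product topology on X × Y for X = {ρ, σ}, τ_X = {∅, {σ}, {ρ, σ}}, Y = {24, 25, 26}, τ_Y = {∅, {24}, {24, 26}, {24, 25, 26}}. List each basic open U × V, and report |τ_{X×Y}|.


Basis B = {∅ × ∅, {σ} × {24}, {ρ, σ} × {24}, {σ} × {24, 26}, {σ} × {24, 25, 26}, {ρ, σ} × {24, 26}, {ρ, σ} × {24, 25, 26}}; |τ_{X×Y}| = 10.

Enumerate products U × V with U ∈ τ_X, V ∈ τ_Y (deduplicated):
  ∅ × ∅ = {} (∅)
  {σ} × {24} = {(σ,24)}
  {ρ, σ} × {24} = {(ρ,24), (σ,24)}
  {σ} × {24, 26} = {(σ,24), (σ,26)}
  {σ} × {24, 25, 26} = {(σ,24), (σ,25), (σ,26)}
  {ρ, σ} × {24, 26} = {(ρ,24), (ρ,26), (σ,24), (σ,26)}
  {ρ, σ} × {24, 25, 26} = {(ρ,24), (ρ,25), (ρ,26), (σ,24), (σ,25), (σ,26)}
These 7 distinct sets form the basis B.
Close under arbitrary unions to get τ_{X×Y}; counting gives |τ_{X×Y}| = 10.


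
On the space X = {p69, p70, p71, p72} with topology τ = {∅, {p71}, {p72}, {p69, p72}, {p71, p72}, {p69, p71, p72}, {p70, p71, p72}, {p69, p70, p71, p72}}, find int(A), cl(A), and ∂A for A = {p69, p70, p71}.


int(A) = {p71}, cl(A) = {p69, p70, p71}, ∂A = {p69, p70}.

Closed sets in (X, τ) are complements of opens:
  closed(X, τ) = {∅, {p69}, {p70}, {p69, p70}, {p70, p71}, {p69, p70, p71}, {p69, p70, p72}, {p69, p70, p71, p72}}.
int(A) = ⋃ {U ∈ τ : U ⊆ A}. Opens contained in A: ∅, {p71}.
Taking the union of these: int(A) = {p71}.
cl(A) = ⋂ {C closed : A ⊆ C}. Closed sets containing A: {p69, p70, p71}, {p69, p70, p71, p72}.
Intersecting these: cl(A) = {p69, p70, p71}.
∂A = cl(A) ∖ int(A) = {p69, p70, p71} ∖ {p71} = {p69, p70}.


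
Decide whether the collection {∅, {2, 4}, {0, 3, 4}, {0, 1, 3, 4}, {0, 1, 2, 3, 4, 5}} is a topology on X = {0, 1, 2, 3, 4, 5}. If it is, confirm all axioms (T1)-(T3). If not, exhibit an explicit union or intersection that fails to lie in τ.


τ is NOT a topology on X.

Axiom (T1): ∅ ∈ τ? Yes; X ∈ τ? Yes.
Axiom (T2/T3): check pairwise unions and intersections of members of τ.
Counterexample for (T3): {2, 4} ∩ {0, 3, 4} = {4} ∉ τ. Therefore τ is NOT a topology.


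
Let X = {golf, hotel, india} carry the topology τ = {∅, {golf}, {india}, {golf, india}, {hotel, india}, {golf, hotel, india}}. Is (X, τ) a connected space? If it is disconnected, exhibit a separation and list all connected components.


(X, τ) is disconnected; components = [{golf}, {hotel, india}].

Find clopen sets (U ∈ τ with X ∖ U ∈ τ):
  U = ∅, X ∖ U = {golf, hotel, india} — both open, so U is clopen.
  U = {golf}, X ∖ U = {hotel, india} — both open, so U is clopen.
  U = {hotel, india}, X ∖ U = {golf} — both open, so U is clopen.
  U = {golf, hotel, india}, X ∖ U = ∅ — both open, so U is clopen.
Nontrivial clopen(s) exist: e.g. {hotel, india}. So (X, τ) is disconnected.
Compute connected components by grouping points that agree on all clopens:
  component: {golf}
  component: {hotel, india}


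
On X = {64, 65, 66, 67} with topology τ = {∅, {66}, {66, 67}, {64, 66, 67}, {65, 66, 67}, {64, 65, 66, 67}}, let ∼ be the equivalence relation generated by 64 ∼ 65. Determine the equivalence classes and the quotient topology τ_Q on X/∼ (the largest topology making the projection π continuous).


X/∼ = {[64=65], [66], [67]}; |τ_Q| = 4.

Equivalence classes: [64=65], [66], [67].
Quotient map π: X → X/∼ sends 64 ↦ [64=65], 65 ↦ [64=65], 66 ↦ [66], 67 ↦ [67].
For each subset V ⊆ X/∼, compute π^{-1}(V) ⊆ X and check whether π^{-1}(V) ∈ τ. V is open in τ_Q iff π^{-1}(V) ∈ τ.
  V = {}: π^{-1}(V) = ∅ ∈ τ ✓.
  V = {[64=65]}: π^{-1}(V) = {64, 65} ∉ τ ✗.
  V = {[66]}: π^{-1}(V) = {66} ∈ τ ✓.
  V = {[64=65], [66]}: π^{-1}(V) = {64, 65, 66} ∉ τ ✗.
  V = {[67]}: π^{-1}(V) = {67} ∉ τ ✗.
  V = {[64=65], [67]}: π^{-1}(V) = {64, 65, 67} ∉ τ ✗.
  V = {[66], [67]}: π^{-1}(V) = {66, 67} ∈ τ ✓.
  V = {[64=65], [66], [67]}: π^{-1}(V) = {64, 65, 66, 67} ∈ τ ✓.
Open sets in the quotient: τ_Q = {{}, {[66]}, {[66], [67]}, {[64=65], [66], [67]}} (4 elements).


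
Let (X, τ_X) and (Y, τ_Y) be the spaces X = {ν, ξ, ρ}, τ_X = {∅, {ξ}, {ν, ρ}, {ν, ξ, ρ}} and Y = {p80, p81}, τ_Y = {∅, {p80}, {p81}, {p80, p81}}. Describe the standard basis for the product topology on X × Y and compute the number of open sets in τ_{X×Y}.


Basis B = {∅ × ∅, {ξ} × {p80}, {ξ} × {p81}, {ν, ρ} × {p80}, {ν, ρ} × {p81}, {ξ} × {p80, p81}, {ν, ξ, ρ} × {p80}, {ν, ξ, ρ} × {p81}, {ν, ρ} × {p80, p81}, {ν, ξ, ρ} × {p80, p81}}; |τ_{X×Y}| = 16.

Enumerate products U × V with U ∈ τ_X, V ∈ τ_Y (deduplicated):
  ∅ × ∅ = {} (∅)
  {ξ} × {p80} = {(ξ,p80)}
  {ξ} × {p81} = {(ξ,p81)}
  {ν, ρ} × {p80} = {(ν,p80), (ρ,p80)}
  {ν, ρ} × {p81} = {(ν,p81), (ρ,p81)}
  {ξ} × {p80, p81} = {(ξ,p80), (ξ,p81)}
  {ν, ξ, ρ} × {p80} = {(ν,p80), (ξ,p80), (ρ,p80)}
  {ν, ξ, ρ} × {p81} = {(ν,p81), (ξ,p81), (ρ,p81)}
  {ν, ρ} × {p80, p81} = {(ν,p80), (ν,p81), (ρ,p80), (ρ,p81)}
  {ν, ξ, ρ} × {p80, p81} = {(ν,p80), (ν,p81), (ξ,p80), (ξ,p81), (ρ,p80), (ρ,p81)}
These 10 distinct sets form the basis B.
Close under arbitrary unions to get τ_{X×Y}; counting gives |τ_{X×Y}| = 16.


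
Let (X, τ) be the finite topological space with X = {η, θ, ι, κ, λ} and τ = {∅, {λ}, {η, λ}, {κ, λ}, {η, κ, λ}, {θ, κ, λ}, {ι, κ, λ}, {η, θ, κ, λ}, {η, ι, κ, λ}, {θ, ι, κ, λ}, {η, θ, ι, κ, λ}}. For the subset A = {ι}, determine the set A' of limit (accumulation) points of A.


A' = ∅

For each x ∈ X, list the open sets U ∈ τ with x ∈ U, then check whether U ∩ (A ∖ {x}) ≠ ∅ for every such U.
  x = η: open {η, λ} ∋ x has {η, λ} ∩ (A ∖ {η}) = ∅, so x is NOT a limit point.
  x = θ: open {θ, κ, λ} ∋ x has {θ, κ, λ} ∩ (A ∖ {θ}) = ∅, so x is NOT a limit point.
  x = ι: open {ι, κ, λ} ∋ x has {ι, κ, λ} ∩ (A ∖ {ι}) = ∅, so x is NOT a limit point.
  x = κ: open {κ, λ} ∋ x has {κ, λ} ∩ (A ∖ {κ}) = ∅, so x is NOT a limit point.
  x = λ: open {λ} ∋ x has {λ} ∩ (A ∖ {λ}) = ∅, so x is NOT a limit point.
Collecting: A' = ∅.


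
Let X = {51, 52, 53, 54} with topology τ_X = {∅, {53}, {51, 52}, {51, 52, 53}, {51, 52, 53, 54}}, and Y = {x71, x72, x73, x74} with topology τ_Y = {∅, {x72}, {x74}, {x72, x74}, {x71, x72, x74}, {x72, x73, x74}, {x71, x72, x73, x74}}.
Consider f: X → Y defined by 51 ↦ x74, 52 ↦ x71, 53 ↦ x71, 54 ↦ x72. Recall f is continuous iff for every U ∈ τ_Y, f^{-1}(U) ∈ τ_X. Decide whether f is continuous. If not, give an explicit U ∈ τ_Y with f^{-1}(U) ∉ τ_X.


f is NOT continuous.

Compute f^{-1}(U) for each U ∈ τ_Y:
  U = ∅: f^{-1}(U) = ∅ ∈ τ_X ✓.
  U = {x72}: f^{-1}(U) = {54} ∉ τ_X ✗.
  U = {x74}: f^{-1}(U) = {51} ∉ τ_X ✗.
  U = {x72, x74}: f^{-1}(U) = {51, 54} ∉ τ_X ✗.
  U = {x71, x72, x74}: f^{-1}(U) = {51, 52, 53, 54} ∈ τ_X ✓.
  U = {x72, x73, x74}: f^{-1}(U) = {51, 54} ∉ τ_X ✗.
  U = {x71, x72, x73, x74}: f^{-1}(U) = {51, 52, 53, 54} ∈ τ_X ✓.
Found U = {x72} with f^{-1}(U) = {54} not in τ_X. Therefore f is NOT continuous.
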